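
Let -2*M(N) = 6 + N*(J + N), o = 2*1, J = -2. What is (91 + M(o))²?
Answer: 7744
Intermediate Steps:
o = 2
M(N) = -3 - N*(-2 + N)/2 (M(N) = -(6 + N*(-2 + N))/2 = -3 - N*(-2 + N)/2)
(91 + M(o))² = (91 + (-3 + 2 - ½*2²))² = (91 + (-3 + 2 - ½*4))² = (91 + (-3 + 2 - 2))² = (91 - 3)² = 88² = 7744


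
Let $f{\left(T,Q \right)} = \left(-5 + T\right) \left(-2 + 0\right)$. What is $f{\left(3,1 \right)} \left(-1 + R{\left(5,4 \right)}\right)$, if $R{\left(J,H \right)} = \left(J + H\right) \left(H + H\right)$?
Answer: $284$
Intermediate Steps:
$f{\left(T,Q \right)} = 10 - 2 T$ ($f{\left(T,Q \right)} = \left(-5 + T\right) \left(-2\right) = 10 - 2 T$)
$R{\left(J,H \right)} = 2 H \left(H + J\right)$ ($R{\left(J,H \right)} = \left(H + J\right) 2 H = 2 H \left(H + J\right)$)
$f{\left(3,1 \right)} \left(-1 + R{\left(5,4 \right)}\right) = \left(10 - 6\right) \left(-1 + 2 \cdot 4 \left(4 + 5\right)\right) = \left(10 - 6\right) \left(-1 + 2 \cdot 4 \cdot 9\right) = 4 \left(-1 + 72\right) = 4 \cdot 71 = 284$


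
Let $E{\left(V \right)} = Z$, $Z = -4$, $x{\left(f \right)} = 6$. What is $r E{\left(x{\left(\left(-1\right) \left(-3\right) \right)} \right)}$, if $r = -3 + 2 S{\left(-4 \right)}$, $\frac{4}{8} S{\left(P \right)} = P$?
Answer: $76$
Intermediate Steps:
$S{\left(P \right)} = 2 P$
$r = -19$ ($r = -3 + 2 \cdot 2 \left(-4\right) = -3 + 2 \left(-8\right) = -3 - 16 = -19$)
$E{\left(V \right)} = -4$
$r E{\left(x{\left(\left(-1\right) \left(-3\right) \right)} \right)} = \left(-19\right) \left(-4\right) = 76$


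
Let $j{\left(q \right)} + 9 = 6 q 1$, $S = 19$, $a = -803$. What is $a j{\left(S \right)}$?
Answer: $-84315$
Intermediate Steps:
$j{\left(q \right)} = -9 + 6 q$ ($j{\left(q \right)} = -9 + 6 q 1 = -9 + 6 q$)
$a j{\left(S \right)} = - 803 \left(-9 + 6 \cdot 19\right) = - 803 \left(-9 + 114\right) = \left(-803\right) 105 = -84315$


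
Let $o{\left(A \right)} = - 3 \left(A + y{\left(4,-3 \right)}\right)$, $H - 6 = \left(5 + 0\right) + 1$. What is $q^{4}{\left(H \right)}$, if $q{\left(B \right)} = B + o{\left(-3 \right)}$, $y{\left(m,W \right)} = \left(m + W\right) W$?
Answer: $810000$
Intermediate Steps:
$y{\left(m,W \right)} = W \left(W + m\right)$ ($y{\left(m,W \right)} = \left(W + m\right) W = W \left(W + m\right)$)
$H = 12$ ($H = 6 + \left(\left(5 + 0\right) + 1\right) = 6 + \left(5 + 1\right) = 6 + 6 = 12$)
$o{\left(A \right)} = 9 - 3 A$ ($o{\left(A \right)} = - 3 \left(A - 3 \left(-3 + 4\right)\right) = - 3 \left(A - 3\right) = - 3 \left(-3 + A\right) = 9 - 3 A$)
$q{\left(B \right)} = 18 + B$ ($q{\left(B \right)} = B + \left(9 - -9\right) = B + \left(9 + 9\right) = B + 18 = 18 + B$)
$q^{4}{\left(H \right)} = \left(18 + 12\right)^{4} = 30^{4} = 810000$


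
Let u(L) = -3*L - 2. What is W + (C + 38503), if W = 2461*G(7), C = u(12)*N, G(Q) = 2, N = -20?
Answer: 44185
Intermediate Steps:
u(L) = -2 - 3*L
C = 760 (C = (-2 - 3*12)*(-20) = (-2 - 36)*(-20) = -38*(-20) = 760)
W = 4922 (W = 2461*2 = 4922)
W + (C + 38503) = 4922 + (760 + 38503) = 4922 + 39263 = 44185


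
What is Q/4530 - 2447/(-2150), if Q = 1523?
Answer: 717968/486975 ≈ 1.4743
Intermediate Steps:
Q/4530 - 2447/(-2150) = 1523/4530 - 2447/(-2150) = 1523*(1/4530) - 2447*(-1/2150) = 1523/4530 + 2447/2150 = 717968/486975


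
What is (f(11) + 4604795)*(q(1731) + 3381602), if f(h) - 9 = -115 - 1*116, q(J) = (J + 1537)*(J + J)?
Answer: 67666124946514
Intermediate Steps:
q(J) = 2*J*(1537 + J) (q(J) = (1537 + J)*(2*J) = 2*J*(1537 + J))
f(h) = -222 (f(h) = 9 + (-115 - 1*116) = 9 + (-115 - 116) = 9 - 231 = -222)
(f(11) + 4604795)*(q(1731) + 3381602) = (-222 + 4604795)*(2*1731*(1537 + 1731) + 3381602) = 4604573*(2*1731*3268 + 3381602) = 4604573*(11313816 + 3381602) = 4604573*14695418 = 67666124946514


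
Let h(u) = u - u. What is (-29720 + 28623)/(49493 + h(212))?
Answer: -1097/49493 ≈ -0.022165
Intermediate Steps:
h(u) = 0
(-29720 + 28623)/(49493 + h(212)) = (-29720 + 28623)/(49493 + 0) = -1097/49493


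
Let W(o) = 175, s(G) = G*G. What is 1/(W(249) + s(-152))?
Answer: 1/23279 ≈ 4.2957e-5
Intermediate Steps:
s(G) = G²
1/(W(249) + s(-152)) = 1/(175 + (-152)²) = 1/(175 + 23104) = 1/23279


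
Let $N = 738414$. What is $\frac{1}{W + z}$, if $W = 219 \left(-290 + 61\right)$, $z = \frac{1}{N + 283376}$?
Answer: $- \frac{1021790}{51243790289} \approx -1.994 \cdot 10^{-5}$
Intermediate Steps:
$z = \frac{1}{1021790}$ ($z = \frac{1}{738414 + 283376} = \frac{1}{1021790} \approx 9.7867 \cdot 10^{-7}$)
$W = -50151$ ($W = 219 \left(-229\right) = -50151$)
$\frac{1}{W + z} = \frac{1}{-50151 + \frac{1}{1021790}} = \frac{1}{- \frac{51243790289}{1021790}} = - \frac{1021790}{51243790289}$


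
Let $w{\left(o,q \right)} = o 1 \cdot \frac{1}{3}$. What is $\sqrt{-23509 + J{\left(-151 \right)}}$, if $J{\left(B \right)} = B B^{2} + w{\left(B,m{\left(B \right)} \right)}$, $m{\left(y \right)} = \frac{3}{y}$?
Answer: $\frac{i \sqrt{31198593}}{3} \approx 1861.9 i$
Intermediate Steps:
$w{\left(o,q \right)} = \frac{o}{3}$ ($w{\left(o,q \right)} = o 1 \cdot \frac{1}{3} = o \frac{1}{3} = \frac{o}{3}$)
$J{\left(B \right)} = B^{3} + \frac{B}{3}$ ($J{\left(B \right)} = B B^{2} + \frac{B}{3} = B^{3} + \frac{B}{3}$)
$\sqrt{-23509 + J{\left(-151 \right)}} = \sqrt{-23509 + \left(\left(-151\right)^{3} + \frac{1}{3} \left(-151\right)\right)} = \sqrt{-23509 - \frac{10329004}{3}} = \sqrt{- \frac{10399531}{3}} = \frac{i \sqrt{31198593}}{3}$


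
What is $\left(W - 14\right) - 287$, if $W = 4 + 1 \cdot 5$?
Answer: $-292$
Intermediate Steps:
$W = 9$ ($W = 4 + 5 = 9$)
$\left(W - 14\right) - 287 = \left(9 - 14\right) - 287 = -5 - 287 = -292$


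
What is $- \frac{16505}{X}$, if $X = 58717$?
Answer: $- \frac{16505}{58717} \approx -0.28109$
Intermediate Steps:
$- \frac{16505}{X} = - \frac{16505}{58717}$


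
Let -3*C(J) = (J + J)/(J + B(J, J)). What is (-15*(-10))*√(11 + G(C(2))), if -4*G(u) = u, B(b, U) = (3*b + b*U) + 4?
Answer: 575*√3/2 ≈ 497.96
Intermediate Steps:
B(b, U) = 4 + 3*b + U*b (B(b, U) = (3*b + U*b) + 4 = 4 + 3*b + U*b)
C(J) = -2*J/(3*(4 + J² + 4*J)) (C(J) = -(J + J)/(3*(J + (4 + 3*J + J*J))) = -2*J/(3*(J + (4 + 3*J + J²))) = -2*J/(3*(J + (4 + J² + 3*J))) = -2*J/(3*(4 + J² + 4*J)))
G(u) = -u/4
(-15*(-10))*√(11 + G(C(2))) = (-15*(-10))*√(11 - (-1)*2/(2*(12 + 3*2² + 12*2))) = 150*√(11 - (-1)*2/(2*(12 + 3*4 + 24))) = 150*√(11 - (-1)*2/(2*(12 + 12 + 24))) = 150*√(11 - (-1)*2/(2*48)) = 150*√(11 - ¼*(-1/12)) = 150*√(11 + 1/48) = 150*√(529/48) = 150*(23*√3/12) = 575*√3/2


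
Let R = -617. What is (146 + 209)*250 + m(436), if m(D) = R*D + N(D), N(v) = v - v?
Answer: -180262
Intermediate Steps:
N(v) = 0
m(D) = -617*D (m(D) = -617*D + 0 = -617*D)
(146 + 209)*250 + m(436) = (146 + 209)*250 - 617*436 = 355*250 - 269012 = 88750 - 269012 = -180262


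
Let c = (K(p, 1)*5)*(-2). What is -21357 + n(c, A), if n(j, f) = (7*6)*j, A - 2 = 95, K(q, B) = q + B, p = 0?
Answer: -21777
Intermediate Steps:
K(q, B) = B + q
c = -10 (c = ((1 + 0)*5)*(-2) = (1*5)*(-2) = 5*(-2) = -10)
A = 97 (A = 2 + 95 = 97)
n(j, f) = 42*j
-21357 + n(c, A) = -21357 + 42*(-10) = -21357 - 420 = -21777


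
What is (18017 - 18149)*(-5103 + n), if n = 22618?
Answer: -2311980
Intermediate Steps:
(18017 - 18149)*(-5103 + n) = (18017 - 18149)*(-5103 + 22618) = -132*17515 = -2311980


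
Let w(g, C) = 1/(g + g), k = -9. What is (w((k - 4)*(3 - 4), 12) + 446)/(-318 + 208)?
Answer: -11597/2860 ≈ -4.0549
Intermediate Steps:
w(g, C) = 1/(2*g)
(w((k - 4)*(3 - 4), 12) + 446)/(-318 + 208) = (1/(2*(((-9 - 4)*(3 - 4)))) + 446)/(-318 + 208) = (1/(2*((-13*(-1)))) + 446)/(-110) = ((½)/13 + 446)*(-1/110) = ((½)*(1/13) + 446)*(-1/110) = (1/26 + 446)*(-1/110) = (11597/26)*(-1/110) = -11597/2860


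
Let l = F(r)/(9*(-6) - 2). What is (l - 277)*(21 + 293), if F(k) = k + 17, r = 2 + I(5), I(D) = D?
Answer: -609788/7 ≈ -87113.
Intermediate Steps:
r = 7 (r = 2 + 5 = 7)
F(k) = 17 + k
l = -3/7 (l = (17 + 7)/(9*(-6) - 2) = 24/(-54 - 2) = 24/(-56) = 24*(-1/56) = -3/7 ≈ -0.42857)
(l - 277)*(21 + 293) = (-3/7 - 277)*(21 + 293) = -1942/7*314 = -609788/7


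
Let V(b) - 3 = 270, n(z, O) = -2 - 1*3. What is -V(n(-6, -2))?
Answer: -273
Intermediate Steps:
n(z, O) = -5 (n(z, O) = -2 - 3 = -5)
V(b) = 273 (V(b) = 3 + 270 = 273)
-V(n(-6, -2)) = -1*273 = -273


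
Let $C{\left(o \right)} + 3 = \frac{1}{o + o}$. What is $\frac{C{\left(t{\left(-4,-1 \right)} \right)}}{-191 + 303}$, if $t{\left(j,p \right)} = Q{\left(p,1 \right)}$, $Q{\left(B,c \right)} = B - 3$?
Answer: $- \frac{25}{896} \approx -0.027902$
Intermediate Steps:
$Q{\left(B,c \right)} = -3 + B$
$t{\left(j,p \right)} = -3 + p$
$C{\left(o \right)} = -3 + \frac{1}{2 o}$ ($C{\left(o \right)} = -3 + \frac{1}{o + o} = -3 + \frac{1}{2 o}$)
$\frac{C{\left(t{\left(-4,-1 \right)} \right)}}{-191 + 303} = \frac{-3 + \frac{1}{2 \left(-3 - 1\right)}}{-191 + 303} = \frac{-3 + \frac{1}{2 \left(-4\right)}}{112} = \frac{-3 + \frac{1}{2} \left(- \frac{1}{4}\right)}{112} = \frac{-3 - \frac{1}{8}}{112} = \frac{1}{112} \left(- \frac{25}{8}\right) = - \frac{25}{896}$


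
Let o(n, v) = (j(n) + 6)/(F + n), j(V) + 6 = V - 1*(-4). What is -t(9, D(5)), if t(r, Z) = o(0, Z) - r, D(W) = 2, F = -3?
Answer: 31/3 ≈ 10.333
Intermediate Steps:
j(V) = -2 + V (j(V) = -6 + (V - 1*(-4)) = -6 + (V + 4) = -6 + (4 + V) = -2 + V)
o(n, v) = (4 + n)/(-3 + n) (o(n, v) = ((-2 + n) + 6)/(-3 + n) = (4 + n)/(-3 + n))
t(r, Z) = -4/3 - r (t(r, Z) = (4 + 0)/(-3 + 0) - r = 4/(-3) - r = -⅓*4 - r = -4/3 - r)
-t(9, D(5)) = -(-4/3 - 1*9) = -(-4/3 - 9) = -1*(-31/3) = 31/3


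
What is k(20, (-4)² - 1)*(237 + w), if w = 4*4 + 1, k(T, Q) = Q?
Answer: 3810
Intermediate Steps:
w = 17 (w = 16 + 1 = 17)
k(20, (-4)² - 1)*(237 + w) = ((-4)² - 1)*(237 + 17) = (16 - 1)*254 = 15*254 = 3810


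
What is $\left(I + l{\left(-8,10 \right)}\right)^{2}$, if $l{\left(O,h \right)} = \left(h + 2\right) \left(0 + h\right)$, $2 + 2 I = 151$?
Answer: $\frac{151321}{4} \approx 37830.0$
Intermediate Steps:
$I = \frac{149}{2}$ ($I = -1 + \frac{1}{2} \cdot 151 = -1 + \frac{151}{2} = \frac{149}{2} \approx 74.5$)
$l{\left(O,h \right)} = h \left(2 + h\right)$ ($l{\left(O,h \right)} = \left(2 + h\right) h = h \left(2 + h\right)$)
$\left(I + l{\left(-8,10 \right)}\right)^{2} = \left(\frac{149}{2} + 10 \left(2 + 10\right)\right)^{2} = \left(\frac{149}{2} + 10 \cdot 12\right)^{2} = \left(\frac{149}{2} + 120\right)^{2} = \left(\frac{389}{2}\right)^{2} = \frac{151321}{4}$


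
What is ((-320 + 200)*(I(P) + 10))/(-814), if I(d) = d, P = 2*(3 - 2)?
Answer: 720/407 ≈ 1.7690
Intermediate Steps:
P = 2 (P = 2*1 = 2)
((-320 + 200)*(I(P) + 10))/(-814) = ((-320 + 200)*(2 + 10))/(-814) = -120*12*(-1/814) = -1440*(-1/814) = 720/407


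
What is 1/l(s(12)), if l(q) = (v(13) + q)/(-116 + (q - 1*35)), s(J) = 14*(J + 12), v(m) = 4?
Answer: 37/68 ≈ 0.54412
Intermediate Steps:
s(J) = 168 + 14*J (s(J) = 14*(12 + J) = 168 + 14*J)
l(q) = (4 + q)/(-151 + q) (l(q) = (4 + q)/(-116 + (q - 1*35)) = (4 + q)/(-116 + (q - 35)) = (4 + q)/(-116 + (-35 + q)) = (4 + q)/(-151 + q))
1/l(s(12)) = 1/((4 + (168 + 14*12))/(-151 + (168 + 14*12))) = 1/((4 + (168 + 168))/(-151 + (168 + 168))) = 1/((4 + 336)/(-151 + 336)) = 1/(340/185) = 1/((1/185)*340) = 1/(68/37) = 37/68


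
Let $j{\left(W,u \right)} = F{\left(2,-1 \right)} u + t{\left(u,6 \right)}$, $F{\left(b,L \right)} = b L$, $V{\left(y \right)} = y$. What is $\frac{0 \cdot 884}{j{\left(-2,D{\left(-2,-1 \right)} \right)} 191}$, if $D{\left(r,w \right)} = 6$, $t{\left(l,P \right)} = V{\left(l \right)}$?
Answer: $0$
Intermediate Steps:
$t{\left(l,P \right)} = l$
$F{\left(b,L \right)} = L b$
$j{\left(W,u \right)} = - u$ ($j{\left(W,u \right)} = \left(-1\right) 2 u + u = - 2 u + u = - u$)
$\frac{0 \cdot 884}{j{\left(-2,D{\left(-2,-1 \right)} \right)} 191} = \frac{0 \cdot 884}{\left(-1\right) 6 \cdot 191} = \frac{0}{\left(-6\right) 191} = \frac{0}{-1146} = 0 \left(- \frac{1}{1146}\right) = 0$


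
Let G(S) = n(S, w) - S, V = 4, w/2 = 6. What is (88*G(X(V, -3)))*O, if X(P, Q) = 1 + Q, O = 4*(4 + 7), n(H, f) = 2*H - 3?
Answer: -19360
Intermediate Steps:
w = 12 (w = 2*6 = 12)
n(H, f) = -3 + 2*H
O = 44 (O = 4*11 = 44)
G(S) = -3 + S (G(S) = (-3 + 2*S) - S = -3 + S)
(88*G(X(V, -3)))*O = (88*(-3 + (1 - 3)))*44 = (88*(-3 - 2))*44 = (88*(-5))*44 = -440*44 = -19360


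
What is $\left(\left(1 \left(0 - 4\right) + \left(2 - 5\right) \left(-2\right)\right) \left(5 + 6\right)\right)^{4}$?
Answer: $234256$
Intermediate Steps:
$\left(\left(1 \left(0 - 4\right) + \left(2 - 5\right) \left(-2\right)\right) \left(5 + 6\right)\right)^{4} = \left(\left(1 \left(-4\right) - -6\right) 11\right)^{4} = \left(\left(-4 + 6\right) 11\right)^{4} = \left(2 \cdot 11\right)^{4} = 22^{4} = 234256$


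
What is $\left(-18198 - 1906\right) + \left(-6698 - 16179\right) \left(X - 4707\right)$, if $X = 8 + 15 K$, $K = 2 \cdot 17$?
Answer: $95811649$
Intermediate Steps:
$K = 34$
$X = 518$ ($X = 8 + 15 \cdot 34 = 8 + 510 = 518$)
$\left(-18198 - 1906\right) + \left(-6698 - 16179\right) \left(X - 4707\right) = \left(-18198 - 1906\right) + \left(-6698 - 16179\right) \left(518 - 4707\right) = -20104 - -95831753 = -20104 + 95831753 = 95811649$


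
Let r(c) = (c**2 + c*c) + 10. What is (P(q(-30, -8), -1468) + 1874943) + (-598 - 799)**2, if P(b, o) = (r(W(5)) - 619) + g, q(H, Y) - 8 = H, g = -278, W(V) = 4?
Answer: 3825697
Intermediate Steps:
r(c) = 10 + 2*c**2 (r(c) = (c**2 + c**2) + 10 = 2*c**2 + 10 = 10 + 2*c**2)
q(H, Y) = 8 + H
P(b, o) = -855 (P(b, o) = ((10 + 2*4**2) - 619) - 278 = ((10 + 2*16) - 619) - 278 = ((10 + 32) - 619) - 278 = (42 - 619) - 278 = -577 - 278 = -855)
(P(q(-30, -8), -1468) + 1874943) + (-598 - 799)**2 = (-855 + 1874943) + (-598 - 799)**2 = 1874088 + (-1397)**2 = 1874088 + 1951609 = 3825697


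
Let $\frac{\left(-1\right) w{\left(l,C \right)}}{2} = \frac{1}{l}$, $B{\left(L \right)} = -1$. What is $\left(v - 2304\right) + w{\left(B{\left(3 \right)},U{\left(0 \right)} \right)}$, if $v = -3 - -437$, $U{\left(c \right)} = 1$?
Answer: $-1868$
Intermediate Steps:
$v = 434$ ($v = -3 + 437 = 434$)
$w{\left(l,C \right)} = - \frac{2}{l}$
$\left(v - 2304\right) + w{\left(B{\left(3 \right)},U{\left(0 \right)} \right)} = \left(434 - 2304\right) - \frac{2}{-1} = -1870 - -2 = -1870 + 2 = -1868$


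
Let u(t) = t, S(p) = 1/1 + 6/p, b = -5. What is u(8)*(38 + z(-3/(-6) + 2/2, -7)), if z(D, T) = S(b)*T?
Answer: 1576/5 ≈ 315.20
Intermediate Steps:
S(p) = 1 + 6/p (S(p) = 1*1 + 6/p = 1 + 6/p)
z(D, T) = -T/5 (z(D, T) = ((6 - 5)/(-5))*T = (-⅕*1)*T = -T/5)
u(8)*(38 + z(-3/(-6) + 2/2, -7)) = 8*(38 - ⅕*(-7)) = 8*(38 + 7/5) = 8*(197/5) = 1576/5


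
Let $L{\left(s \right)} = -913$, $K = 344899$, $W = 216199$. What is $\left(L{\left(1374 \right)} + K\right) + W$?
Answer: $560185$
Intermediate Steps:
$\left(L{\left(1374 \right)} + K\right) + W = \left(-913 + 344899\right) + 216199 = 343986 + 216199 = 560185$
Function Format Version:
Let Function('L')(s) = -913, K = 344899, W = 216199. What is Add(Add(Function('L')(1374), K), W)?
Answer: 560185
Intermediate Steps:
Add(Add(Function('L')(1374), K), W) = Add(Add(-913, 344899), 216199) = Add(343986, 216199) = 560185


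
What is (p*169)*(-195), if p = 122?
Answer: -4020510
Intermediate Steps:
(p*169)*(-195) = (122*169)*(-195) = 20618*(-195) = -4020510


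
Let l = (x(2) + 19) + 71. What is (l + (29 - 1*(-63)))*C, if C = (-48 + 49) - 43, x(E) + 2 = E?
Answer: -7644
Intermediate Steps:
x(E) = -2 + E
C = -42 (C = 1 - 43 = -42)
l = 90 (l = ((-2 + 2) + 19) + 71 = (0 + 19) + 71 = 19 + 71 = 90)
(l + (29 - 1*(-63)))*C = (90 + (29 - 1*(-63)))*(-42) = (90 + (29 + 63))*(-42) = (90 + 92)*(-42) = 182*(-42) = -7644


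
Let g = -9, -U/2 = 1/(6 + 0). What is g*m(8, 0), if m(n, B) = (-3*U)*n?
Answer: -72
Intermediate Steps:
U = -1/3 (U = -2/(6 + 0) = -2/6 = -2*1/6 = -1/3 ≈ -0.33333)
m(n, B) = n (m(n, B) = (-3*(-1/3))*n = 1*n = n)
g*m(8, 0) = -9*8 = -72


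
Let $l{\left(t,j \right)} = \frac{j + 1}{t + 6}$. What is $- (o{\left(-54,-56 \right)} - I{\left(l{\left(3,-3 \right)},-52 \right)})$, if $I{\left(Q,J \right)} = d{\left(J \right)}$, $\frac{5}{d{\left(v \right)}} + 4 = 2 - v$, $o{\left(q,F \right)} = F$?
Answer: $\frac{561}{10} \approx 56.1$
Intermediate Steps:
$d{\left(v \right)} = \frac{5}{-2 - v}$ ($d{\left(v \right)} = \frac{5}{-4 - \left(-2 + v\right)} = \frac{5}{-2 - v}$)
$l{\left(t,j \right)} = \frac{1 + j}{6 + t}$
$I{\left(Q,J \right)} = - \frac{5}{2 + J}$
$- (o{\left(-54,-56 \right)} - I{\left(l{\left(3,-3 \right)},-52 \right)}) = - (-56 - - \frac{5}{2 - 52}) = - (-56 - - \frac{5}{-50}) = - (-56 - \left(-5\right) \left(- \frac{1}{50}\right)) = - (-56 - \frac{1}{10}) = \left(-1\right) \left(- \frac{561}{10}\right) = \frac{561}{10}$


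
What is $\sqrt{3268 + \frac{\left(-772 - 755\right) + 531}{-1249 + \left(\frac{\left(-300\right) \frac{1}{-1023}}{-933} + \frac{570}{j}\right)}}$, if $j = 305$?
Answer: $\frac{4 \sqrt{4787230764053680471879}}{4840699115} \approx 57.173$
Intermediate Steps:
$\sqrt{3268 + \frac{\left(-772 - 755\right) + 531}{-1249 + \left(\frac{\left(-300\right) \frac{1}{-1023}}{-933} + \frac{570}{j}\right)}} = \sqrt{3268 + \frac{\left(-772 - 755\right) + 531}{-1249 + \left(\frac{\left(-300\right) \frac{1}{-1023}}{-933} + \frac{570}{305}\right)}} = \sqrt{3268 + \frac{\left(-772 - 755\right) + 531}{-1249 + \left(\left(-300\right) \left(- \frac{1}{1023}\right) \left(- \frac{1}{933}\right) + 570 \cdot \frac{1}{305}\right)}} = \sqrt{3268 + \frac{-1527 + 531}{-1249 + \left(\frac{100}{341} \left(- \frac{1}{933}\right) + \frac{114}{61}\right)}} = \sqrt{3268 - \frac{996}{-1249 + \left(- \frac{100}{318153} + \frac{114}{61}\right)}} = \sqrt{3268 - \frac{996}{-1249 + \frac{36263342}{19407333}}} = \sqrt{3268 - \frac{996}{- \frac{24203495575}{19407333}}} = \sqrt{3268 - - \frac{19329703668}{24203495575}} = \sqrt{3268 + \frac{19329703668}{24203495575}} = \sqrt{\frac{79116353242768}{24203495575}} = \frac{4 \sqrt{4787230764053680471879}}{4840699115}$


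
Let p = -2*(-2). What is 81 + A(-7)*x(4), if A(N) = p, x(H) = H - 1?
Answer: 93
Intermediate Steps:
x(H) = -1 + H
p = 4
A(N) = 4
81 + A(-7)*x(4) = 81 + 4*(-1 + 4) = 81 + 4*3 = 81 + 12 = 93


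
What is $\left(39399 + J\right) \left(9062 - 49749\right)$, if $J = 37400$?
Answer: $-3124720913$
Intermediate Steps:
$\left(39399 + J\right) \left(9062 - 49749\right) = \left(39399 + 37400\right) \left(9062 - 49749\right) = 76799 \left(-40687\right) = -3124720913$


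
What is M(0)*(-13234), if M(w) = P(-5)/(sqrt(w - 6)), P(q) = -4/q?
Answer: 26468*I*sqrt(6)/15 ≈ 4322.2*I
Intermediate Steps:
M(w) = 4/(5*sqrt(-6 + w)) (M(w) = (-4/(-5))/(sqrt(w - 6)) = (-4*(-1/5))/(sqrt(-6 + w)) = 4/(5*sqrt(-6 + w)))
M(0)*(-13234) = (4/(5*sqrt(-6 + 0)))*(-13234) = (4/(5*sqrt(-6)))*(-13234) = (4*(-I*sqrt(6)/6)/5)*(-13234) = -2*I*sqrt(6)/15*(-13234) = 26468*I*sqrt(6)/15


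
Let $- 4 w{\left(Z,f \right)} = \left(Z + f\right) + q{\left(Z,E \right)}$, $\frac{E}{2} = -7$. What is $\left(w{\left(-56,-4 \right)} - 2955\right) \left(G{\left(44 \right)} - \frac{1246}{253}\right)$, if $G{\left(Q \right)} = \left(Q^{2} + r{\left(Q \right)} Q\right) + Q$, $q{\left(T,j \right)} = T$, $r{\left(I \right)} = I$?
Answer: $- \frac{263207532}{23} \approx -1.1444 \cdot 10^{7}$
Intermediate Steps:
$E = -14$ ($E = 2 \left(-7\right) = -14$)
$G{\left(Q \right)} = Q + 2 Q^{2}$ ($G{\left(Q \right)} = \left(Q^{2} + Q Q\right) + Q = \left(Q^{2} + Q^{2}\right) + Q = 2 Q^{2} + Q = Q + 2 Q^{2}$)
$w{\left(Z,f \right)} = - \frac{Z}{2} - \frac{f}{4}$ ($w{\left(Z,f \right)} = - \frac{\left(Z + f\right) + Z}{4} = - \frac{f + 2 Z}{4} = - \frac{Z}{2} - \frac{f}{4}$)
$\left(w{\left(-56,-4 \right)} - 2955\right) \left(G{\left(44 \right)} - \frac{1246}{253}\right) = \left(\left(\left(- \frac{1}{2}\right) \left(-56\right) - -1\right) - 2955\right) \left(44 \left(1 + 2 \cdot 44\right) - \frac{1246}{253}\right) = \left(\left(28 + 1\right) - 2955\right) \left(44 \left(1 + 88\right) - \frac{1246}{253}\right) = \left(29 - 2955\right) \left(44 \cdot 89 - \frac{1246}{253}\right) = - 2926 \left(3916 - \frac{1246}{253}\right) = \left(-2926\right) \frac{989502}{253} = - \frac{263207532}{23}$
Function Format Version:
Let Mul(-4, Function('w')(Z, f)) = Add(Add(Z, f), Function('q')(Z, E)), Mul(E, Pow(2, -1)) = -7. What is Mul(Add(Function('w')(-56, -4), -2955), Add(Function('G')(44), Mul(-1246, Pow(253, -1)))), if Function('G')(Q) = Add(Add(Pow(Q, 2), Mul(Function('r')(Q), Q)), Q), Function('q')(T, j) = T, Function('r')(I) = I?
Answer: Rational(-263207532, 23) ≈ -1.1444e+7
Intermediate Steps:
E = -14 (E = Mul(2, -7) = -14)
Function('G')(Q) = Add(Q, Mul(2, Pow(Q, 2))) (Function('G')(Q) = Add(Add(Pow(Q, 2), Mul(Q, Q)), Q) = Add(Add(Pow(Q, 2), Pow(Q, 2)), Q) = Add(Mul(2, Pow(Q, 2)), Q) = Add(Q, Mul(2, Pow(Q, 2))))
Function('w')(Z, f) = Add(Mul(Rational(-1, 2), Z), Mul(Rational(-1, 4), f)) (Function('w')(Z, f) = Mul(Rational(-1, 4), Add(Add(Z, f), Z)) = Mul(Rational(-1, 4), Add(f, Mul(2, Z))) = Add(Mul(Rational(-1, 2), Z), Mul(Rational(-1, 4), f)))
Mul(Add(Function('w')(-56, -4), -2955), Add(Function('G')(44), Mul(-1246, Pow(253, -1)))) = Mul(Add(Add(Mul(Rational(-1, 2), -56), Mul(Rational(-1, 4), -4)), -2955), Add(Mul(44, Add(1, Mul(2, 44))), Mul(-1246, Pow(253, -1)))) = Mul(Add(Add(28, 1), -2955), Add(Mul(44, Add(1, 88)), Mul(-1246, Rational(1, 253)))) = Mul(Add(29, -2955), Add(Mul(44, 89), Rational(-1246, 253))) = Mul(-2926, Add(3916, Rational(-1246, 253))) = Mul(-2926, Rational(989502, 253)) = Rational(-263207532, 23)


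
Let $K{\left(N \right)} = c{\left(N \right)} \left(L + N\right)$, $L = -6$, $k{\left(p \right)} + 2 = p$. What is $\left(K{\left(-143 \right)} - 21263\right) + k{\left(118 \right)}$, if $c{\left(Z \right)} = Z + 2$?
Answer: $-138$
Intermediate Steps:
$c{\left(Z \right)} = 2 + Z$
$k{\left(p \right)} = -2 + p$
$K{\left(N \right)} = \left(-6 + N\right) \left(2 + N\right)$ ($K{\left(N \right)} = \left(2 + N\right) \left(-6 + N\right) = \left(-6 + N\right) \left(2 + N\right)$)
$\left(K{\left(-143 \right)} - 21263\right) + k{\left(118 \right)} = \left(\left(-6 - 143\right) \left(2 - 143\right) - 21263\right) + \left(-2 + 118\right) = \left(\left(-149\right) \left(-141\right) - 21263\right) + 116 = \left(21009 - 21263\right) + 116 = -254 + 116 = -138$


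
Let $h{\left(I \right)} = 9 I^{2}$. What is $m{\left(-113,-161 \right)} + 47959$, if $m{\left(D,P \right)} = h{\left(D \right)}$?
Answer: $162880$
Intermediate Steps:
$m{\left(D,P \right)} = 9 D^{2}$
$m{\left(-113,-161 \right)} + 47959 = 9 \left(-113\right)^{2} + 47959 = 9 \cdot 12769 + 47959 = 114921 + 47959 = 162880$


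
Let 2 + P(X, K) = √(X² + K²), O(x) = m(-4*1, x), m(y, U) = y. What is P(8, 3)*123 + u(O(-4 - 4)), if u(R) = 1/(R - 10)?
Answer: -3445/14 + 123*√73 ≈ 804.84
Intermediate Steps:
O(x) = -4 (O(x) = -4*1 = -4)
u(R) = 1/(-10 + R)
P(X, K) = -2 + √(K² + X²) (P(X, K) = -2 + √(X² + K²) = -2 + √(K² + X²))
P(8, 3)*123 + u(O(-4 - 4)) = (-2 + √(3² + 8²))*123 + 1/(-10 - 4) = (-2 + √(9 + 64))*123 + 1/(-14) = (-2 + √73)*123 - 1/14 = (-246 + 123*√73) - 1/14 = -3445/14 + 123*√73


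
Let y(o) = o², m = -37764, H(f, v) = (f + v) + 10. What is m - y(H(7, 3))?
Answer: -38164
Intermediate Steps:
H(f, v) = 10 + f + v
m - y(H(7, 3)) = -37764 - (10 + 7 + 3)² = -37764 - 1*20² = -37764 - 1*400 = -37764 - 400 = -38164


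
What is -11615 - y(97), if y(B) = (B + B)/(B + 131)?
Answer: -1324207/114 ≈ -11616.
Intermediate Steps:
y(B) = 2*B/(131 + B) (y(B) = (2*B)/(131 + B) = 2*B/(131 + B))
-11615 - y(97) = -11615 - 2*97/(131 + 97) = -11615 - 2*97/228 = -11615 - 1*97/114 = -11615 - 97/114 = -1324207/114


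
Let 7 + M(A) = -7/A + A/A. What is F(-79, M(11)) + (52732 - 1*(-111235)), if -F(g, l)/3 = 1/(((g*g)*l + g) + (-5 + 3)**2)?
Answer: 74837490239/456418 ≈ 1.6397e+5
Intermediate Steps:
M(A) = -6 - 7/A (M(A) = -7 + (-7/A + A/A) = -7 + (-7/A + 1) = -7 + (1 - 7/A) = -6 - 7/A)
F(g, l) = -3/(4 + g + l*g**2) (F(g, l) = -3/(((g*g)*l + g) + (-5 + 3)**2) = -3/((g**2*l + g) + (-2)**2) = -3/((l*g**2 + g) + 4) = -3/((g + l*g**2) + 4) = -3/(4 + g + l*g**2))
F(-79, M(11)) + (52732 - 1*(-111235)) = -3/(4 - 79 + (-6 - 7/11)*(-79)**2) + (52732 - 1*(-111235)) = -3/(4 - 79 + (-6 - 7*1/11)*6241) + (52732 + 111235) = -3/(4 - 79 + (-6 - 7/11)*6241) + 163967 = -3/(4 - 79 - 73/11*6241) + 163967 = -3/(4 - 79 - 455593/11) + 163967 = -3/(-456418/11) + 163967 = -3*(-11/456418) + 163967 = 33/456418 + 163967 = 74837490239/456418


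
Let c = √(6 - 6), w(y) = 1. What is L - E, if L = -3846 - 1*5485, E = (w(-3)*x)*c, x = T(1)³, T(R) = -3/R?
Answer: -9331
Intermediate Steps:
c = 0 (c = √0 = 0)
x = -27 (x = (-3/1)³ = (-3*1)³ = (-3)³ = -27)
E = 0 (E = (1*(-27))*0 = -27*0 = 0)
L = -9331 (L = -3846 - 5485 = -9331)
L - E = -9331 - 1*0 = -9331 + 0 = -9331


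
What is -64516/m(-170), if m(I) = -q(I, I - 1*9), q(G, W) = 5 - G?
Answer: 64516/175 ≈ 368.66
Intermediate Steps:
m(I) = -5 + I (m(I) = -(5 - I) = -5 + I)
-64516/m(-170) = -64516/(-5 - 170) = -64516/(-175) = -64516*(-1/175) = 64516/175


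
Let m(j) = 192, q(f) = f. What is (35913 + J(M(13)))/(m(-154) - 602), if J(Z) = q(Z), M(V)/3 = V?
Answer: -17976/205 ≈ -87.688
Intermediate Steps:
M(V) = 3*V
J(Z) = Z
(35913 + J(M(13)))/(m(-154) - 602) = (35913 + 3*13)/(192 - 602) = (35913 + 39)/(-410) = 35952*(-1/410) = -17976/205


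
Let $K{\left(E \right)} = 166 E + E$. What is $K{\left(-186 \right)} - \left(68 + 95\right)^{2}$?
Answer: $-57631$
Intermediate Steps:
$K{\left(E \right)} = 167 E$
$K{\left(-186 \right)} - \left(68 + 95\right)^{2} = 167 \left(-186\right) - \left(68 + 95\right)^{2} = -31062 - 163^{2} = -31062 - 26569 = -57631$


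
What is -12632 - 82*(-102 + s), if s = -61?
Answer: 734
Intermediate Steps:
-12632 - 82*(-102 + s) = -12632 - 82*(-102 - 61) = -12632 - 82*(-163) = -12632 + 13366 = 734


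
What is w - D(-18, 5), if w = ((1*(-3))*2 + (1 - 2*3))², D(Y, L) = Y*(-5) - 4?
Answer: 35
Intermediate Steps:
D(Y, L) = -4 - 5*Y (D(Y, L) = -5*Y - 4 = -4 - 5*Y)
w = 121 (w = (-3*2 + (1 - 6))² = (-6 - 5)² = (-11)² = 121)
w - D(-18, 5) = 121 - (-4 - 5*(-18)) = 121 - (-4 + 90) = 121 - 1*86 = 121 - 86 = 35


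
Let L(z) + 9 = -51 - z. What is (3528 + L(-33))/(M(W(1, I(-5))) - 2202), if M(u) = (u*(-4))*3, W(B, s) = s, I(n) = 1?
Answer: -389/246 ≈ -1.5813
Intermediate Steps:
L(z) = -60 - z (L(z) = -9 + (-51 - z) = -60 - z)
M(u) = -12*u (M(u) = -4*u*3 = -12*u)
(3528 + L(-33))/(M(W(1, I(-5))) - 2202) = (3528 + (-60 - 1*(-33)))/(-12*1 - 2202) = (3528 + (-60 + 33))/(-12 - 2202) = (3528 - 27)/(-2214) = 3501*(-1/2214) = -389/246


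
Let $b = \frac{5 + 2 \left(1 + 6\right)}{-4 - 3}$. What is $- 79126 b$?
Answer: $\frac{1503394}{7} \approx 2.1477 \cdot 10^{5}$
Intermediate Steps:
$b = - \frac{19}{7}$ ($b = \frac{5 + 2 \cdot 7}{-7} = \left(5 + 14\right) \left(- \frac{1}{7}\right) = 19 \left(- \frac{1}{7}\right) = - \frac{19}{7} \approx -2.7143$)
$- 79126 b = \left(-79126\right) \left(- \frac{19}{7}\right) = \frac{1503394}{7}$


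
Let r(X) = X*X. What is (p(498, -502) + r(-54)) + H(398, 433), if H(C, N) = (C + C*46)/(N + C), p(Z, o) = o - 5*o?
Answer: 4110550/831 ≈ 4946.5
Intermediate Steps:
p(Z, o) = -4*o
r(X) = X**2
H(C, N) = 47*C/(C + N) (H(C, N) = (C + 46*C)/(C + N) = (47*C)/(C + N) = 47*C/(C + N))
(p(498, -502) + r(-54)) + H(398, 433) = (-4*(-502) + (-54)**2) + 47*398/(398 + 433) = (2008 + 2916) + 47*398/831 = 4924 + 47*398*(1/831) = 4924 + 18706/831 = 4110550/831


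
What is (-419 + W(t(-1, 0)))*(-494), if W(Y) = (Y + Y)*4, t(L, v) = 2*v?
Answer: 206986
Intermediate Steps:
W(Y) = 8*Y (W(Y) = (2*Y)*4 = 8*Y)
(-419 + W(t(-1, 0)))*(-494) = (-419 + 8*(2*0))*(-494) = (-419 + 8*0)*(-494) = (-419 + 0)*(-494) = -419*(-494) = 206986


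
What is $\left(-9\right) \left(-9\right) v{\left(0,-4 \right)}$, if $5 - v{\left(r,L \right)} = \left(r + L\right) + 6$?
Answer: $243$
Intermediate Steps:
$v{\left(r,L \right)} = -1 - L - r$ ($v{\left(r,L \right)} = 5 - \left(\left(r + L\right) + 6\right) = 5 - \left(\left(L + r\right) + 6\right) = 5 - \left(6 + L + r\right) = -1 - L - r$)
$\left(-9\right) \left(-9\right) v{\left(0,-4 \right)} = \left(-9\right) \left(-9\right) \left(-1 - -4 - 0\right) = 81 \left(-1 + 4 + 0\right) = 81 \cdot 3 = 243$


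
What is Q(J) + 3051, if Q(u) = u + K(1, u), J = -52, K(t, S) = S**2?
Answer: 5703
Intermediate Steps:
Q(u) = u + u**2
Q(J) + 3051 = -52*(1 - 52) + 3051 = -52*(-51) + 3051 = 2652 + 3051 = 5703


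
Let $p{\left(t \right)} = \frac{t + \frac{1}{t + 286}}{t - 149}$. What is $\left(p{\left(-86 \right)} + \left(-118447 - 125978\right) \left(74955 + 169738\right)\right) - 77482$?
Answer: $- \frac{2811030708311801}{47000} \approx -5.9809 \cdot 10^{10}$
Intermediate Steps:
$p{\left(t \right)} = \frac{t + \frac{1}{286 + t}}{-149 + t}$
$\left(p{\left(-86 \right)} + \left(-118447 - 125978\right) \left(74955 + 169738\right)\right) - 77482 = \left(\frac{1 + \left(-86\right)^{2} + 286 \left(-86\right)}{-42614 + \left(-86\right)^{2} + 137 \left(-86\right)} + \left(-118447 - 125978\right) \left(74955 + 169738\right)\right) - 77482 = \left(\frac{1 + 7396 - 24596}{-42614 + 7396 - 11782} - 59809086525\right) - 77482 = \left(\frac{1}{-47000} \left(-17199\right) - 59809086525\right) - 77482 = \left(\left(- \frac{1}{47000}\right) \left(-17199\right) - 59809086525\right) - 77482 = \left(\frac{17199}{47000} - 59809086525\right) - 77482 = - \frac{2811027066657801}{47000} - 77482 = - \frac{2811030708311801}{47000}$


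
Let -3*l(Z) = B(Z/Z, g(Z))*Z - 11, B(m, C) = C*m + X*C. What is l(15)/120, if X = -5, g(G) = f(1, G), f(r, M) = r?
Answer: 71/360 ≈ 0.19722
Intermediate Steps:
g(G) = 1
B(m, C) = -5*C + C*m (B(m, C) = C*m - 5*C = -5*C + C*m)
l(Z) = 11/3 + 4*Z/3 (l(Z) = -((1*(-5 + Z/Z))*Z - 11)/3 = -((1*(-5 + 1))*Z - 11)/3 = -((1*(-4))*Z - 11)/3 = -(-4*Z - 11)/3 = -(-11 - 4*Z)/3 = 11/3 + 4*Z/3)
l(15)/120 = (11/3 + (4/3)*15)/120 = (11/3 + 20)*(1/120) = (71/3)*(1/120) = 71/360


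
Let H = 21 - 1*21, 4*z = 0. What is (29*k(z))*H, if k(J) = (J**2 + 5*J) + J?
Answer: 0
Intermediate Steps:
z = 0 (z = (1/4)*0 = 0)
k(J) = J**2 + 6*J
H = 0 (H = 21 - 21 = 0)
(29*k(z))*H = (29*(0*(6 + 0)))*0 = (29*(0*6))*0 = (29*0)*0 = 0*0 = 0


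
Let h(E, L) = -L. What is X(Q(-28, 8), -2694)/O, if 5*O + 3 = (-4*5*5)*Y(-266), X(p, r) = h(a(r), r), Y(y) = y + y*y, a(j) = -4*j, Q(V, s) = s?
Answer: -13470/7049003 ≈ -0.0019109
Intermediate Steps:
Y(y) = y + y²
X(p, r) = -r
O = -7049003/5 (O = -⅗ + ((-4*5*5)*(-266*(1 - 266)))/5 = -⅗ + ((-20*5)*(-266*(-265)))/5 = -⅗ + (-100*70490)/5 = -⅗ + (⅕)*(-7049000) = -⅗ - 1409800 = -7049003/5 ≈ -1.4098e+6)
X(Q(-28, 8), -2694)/O = (-1*(-2694))/(-7049003/5) = 2694*(-5/7049003) = -13470/7049003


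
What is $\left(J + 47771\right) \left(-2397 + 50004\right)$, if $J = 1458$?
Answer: $2343645003$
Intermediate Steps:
$\left(J + 47771\right) \left(-2397 + 50004\right) = \left(1458 + 47771\right) \left(-2397 + 50004\right) = 49229 \cdot 47607 = 2343645003$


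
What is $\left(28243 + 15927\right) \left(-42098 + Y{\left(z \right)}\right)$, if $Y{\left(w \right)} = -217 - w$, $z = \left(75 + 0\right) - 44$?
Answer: $-1870422820$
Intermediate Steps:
$z = 31$ ($z = 75 - 44 = 31$)
$\left(28243 + 15927\right) \left(-42098 + Y{\left(z \right)}\right) = \left(28243 + 15927\right) \left(-42098 - 248\right) = 44170 \left(-42098 - 248\right) = 44170 \left(-42346\right) = -1870422820$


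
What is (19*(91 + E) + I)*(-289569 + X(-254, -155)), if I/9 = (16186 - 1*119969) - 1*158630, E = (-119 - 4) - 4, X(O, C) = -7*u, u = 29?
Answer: 684557662572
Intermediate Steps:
X(O, C) = -203 (X(O, C) = -7*29 = -203)
E = -127 (E = -123 - 4 = -127)
I = -2361717 (I = 9*((16186 - 1*119969) - 1*158630) = 9*((16186 - 119969) - 158630) = 9*(-103783 - 158630) = 9*(-262413) = -2361717)
(19*(91 + E) + I)*(-289569 + X(-254, -155)) = (19*(91 - 127) - 2361717)*(-289569 - 203) = (19*(-36) - 2361717)*(-289772) = (-684 - 2361717)*(-289772) = -2362401*(-289772) = 684557662572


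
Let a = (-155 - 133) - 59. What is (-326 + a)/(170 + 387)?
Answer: -673/557 ≈ -1.2083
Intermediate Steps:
a = -347 (a = -288 - 59 = -347)
(-326 + a)/(170 + 387) = (-326 - 347)/(170 + 387) = -673/557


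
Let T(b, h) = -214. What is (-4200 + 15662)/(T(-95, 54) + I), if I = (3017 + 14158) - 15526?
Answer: 11462/1435 ≈ 7.9875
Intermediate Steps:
I = 1649 (I = 17175 - 15526 = 1649)
(-4200 + 15662)/(T(-95, 54) + I) = (-4200 + 15662)/(-214 + 1649) = 11462/1435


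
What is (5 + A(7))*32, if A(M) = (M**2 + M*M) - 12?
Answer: 2912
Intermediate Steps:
A(M) = -12 + 2*M**2 (A(M) = (M**2 + M**2) - 12 = 2*M**2 - 12 = -12 + 2*M**2)
(5 + A(7))*32 = (5 + (-12 + 2*7**2))*32 = (5 + (-12 + 2*49))*32 = (5 + (-12 + 98))*32 = (5 + 86)*32 = 91*32 = 2912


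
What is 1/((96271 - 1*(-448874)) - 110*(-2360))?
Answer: 1/804745 ≈ 1.2426e-6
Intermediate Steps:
1/((96271 - 1*(-448874)) - 110*(-2360)) = 1/((96271 + 448874) + 259600) = 1/(545145 + 259600) = 1/804745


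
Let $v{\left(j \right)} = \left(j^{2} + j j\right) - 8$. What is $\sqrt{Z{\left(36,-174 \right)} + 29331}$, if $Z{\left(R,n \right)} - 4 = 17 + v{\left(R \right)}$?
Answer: $8 \sqrt{499} \approx 178.71$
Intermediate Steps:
$v{\left(j \right)} = -8 + 2 j^{2}$ ($v{\left(j \right)} = \left(j^{2} + j^{2}\right) - 8 = 2 j^{2} - 8 = -8 + 2 j^{2}$)
$Z{\left(R,n \right)} = 13 + 2 R^{2}$ ($Z{\left(R,n \right)} = 4 + \left(17 + \left(-8 + 2 R^{2}\right)\right) = 4 + \left(9 + 2 R^{2}\right) = 13 + 2 R^{2}$)
$\sqrt{Z{\left(36,-174 \right)} + 29331} = \sqrt{\left(13 + 2 \cdot 36^{2}\right) + 29331} = \sqrt{\left(13 + 2 \cdot 1296\right) + 29331} = \sqrt{\left(13 + 2592\right) + 29331} = \sqrt{2605 + 29331} = \sqrt{31936} = 8 \sqrt{499}$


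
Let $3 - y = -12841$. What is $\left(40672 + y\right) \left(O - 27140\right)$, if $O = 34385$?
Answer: $387723420$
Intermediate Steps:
$y = 12844$ ($y = 3 - -12841 = 3 + 12841 = 12844$)
$\left(40672 + y\right) \left(O - 27140\right) = \left(40672 + 12844\right) \left(34385 - 27140\right) = 53516 \cdot 7245 = 387723420$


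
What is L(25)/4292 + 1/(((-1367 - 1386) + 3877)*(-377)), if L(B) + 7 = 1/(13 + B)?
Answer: -969451/595789688 ≈ -0.0016272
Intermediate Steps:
L(B) = -7 + 1/(13 + B)
L(25)/4292 + 1/(((-1367 - 1386) + 3877)*(-377)) = ((-90 - 7*25)/(13 + 25))/4292 + 1/(((-1367 - 1386) + 3877)*(-377)) = ((-90 - 175)/38)*(1/4292) - 1/377/(-2753 + 3877) = ((1/38)*(-265))*(1/4292) - 1/377/1124 = -265/38*1/4292 + (1/1124)*(-1/377) = -265/163096 - 1/423748 = -969451/595789688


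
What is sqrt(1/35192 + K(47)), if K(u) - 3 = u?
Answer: sqrt(15480969598)/17596 ≈ 7.0711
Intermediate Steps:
K(u) = 3 + u
sqrt(1/35192 + K(47)) = sqrt(1/35192 + (3 + 47)) = sqrt(1/35192 + 50) = sqrt(1759601/35192) = sqrt(15480969598)/17596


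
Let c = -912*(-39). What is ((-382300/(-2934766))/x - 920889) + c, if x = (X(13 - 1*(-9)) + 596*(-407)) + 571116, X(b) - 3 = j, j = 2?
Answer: -426819643697846557/482107217267 ≈ -8.8532e+5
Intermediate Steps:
X(b) = 5 (X(b) = 3 + 2 = 5)
x = 328549 (x = (5 + 596*(-407)) + 571116 = (5 - 242572) + 571116 = -242567 + 571116 = 328549)
c = 35568
((-382300/(-2934766))/x - 920889) + c = (-382300/(-2934766)/328549 - 920889) + 35568 = (-382300*(-1/2934766)*(1/328549) - 920889) + 35568 = ((191150/1467383)*(1/328549) - 920889) + 35568 = (191150/482107217267 - 920889) + 35568 = -443967233201599213/482107217267 + 35568 = -426819643697846557/482107217267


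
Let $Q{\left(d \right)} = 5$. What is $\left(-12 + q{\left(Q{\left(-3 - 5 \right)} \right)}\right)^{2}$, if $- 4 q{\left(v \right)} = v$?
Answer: $\frac{2809}{16} \approx 175.56$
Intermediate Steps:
$q{\left(v \right)} = - \frac{v}{4}$
$\left(-12 + q{\left(Q{\left(-3 - 5 \right)} \right)}\right)^{2} = \left(-12 - \frac{5}{4}\right)^{2} = \left(- \frac{53}{4}\right)^{2} = \frac{2809}{16}$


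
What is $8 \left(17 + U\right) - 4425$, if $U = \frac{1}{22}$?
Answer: $- \frac{47175}{11} \approx -4288.6$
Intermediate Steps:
$U = \frac{1}{22} \approx 0.045455$
$8 \left(17 + U\right) - 4425 = 8 \left(17 + \frac{1}{22}\right) - 4425 = 8 \cdot \frac{375}{22} - 4425 = \frac{1500}{11} - 4425 = - \frac{47175}{11}$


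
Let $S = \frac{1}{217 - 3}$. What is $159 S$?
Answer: $\frac{159}{214} \approx 0.74299$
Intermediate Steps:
$S = \frac{1}{214} \approx 0.0046729$
$159 S = 159 \cdot \frac{1}{214} = \frac{159}{214}$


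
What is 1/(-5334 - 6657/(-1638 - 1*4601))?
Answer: -6239/33272169 ≈ -0.00018751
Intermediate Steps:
1/(-5334 - 6657/(-1638 - 1*4601)) = 1/(-5334 - 6657/(-1638 - 4601)) = 1/(-5334 - 6657/(-6239)) = 1/(-5334 - 6657*(-1/6239)) = 1/(-5334 + 6657/6239) = 1/(-33272169/6239) = -6239/33272169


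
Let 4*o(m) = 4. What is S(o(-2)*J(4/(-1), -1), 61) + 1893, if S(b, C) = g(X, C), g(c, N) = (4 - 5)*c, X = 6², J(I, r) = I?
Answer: 1857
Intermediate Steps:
o(m) = 1 (o(m) = (¼)*4 = 1)
X = 36
g(c, N) = -c
S(b, C) = -36 (S(b, C) = -1*36 = -36)
S(o(-2)*J(4/(-1), -1), 61) + 1893 = -36 + 1893 = 1857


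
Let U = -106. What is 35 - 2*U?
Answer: 247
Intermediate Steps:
35 - 2*U = 35 - 2*(-106) = 35 + 212 = 247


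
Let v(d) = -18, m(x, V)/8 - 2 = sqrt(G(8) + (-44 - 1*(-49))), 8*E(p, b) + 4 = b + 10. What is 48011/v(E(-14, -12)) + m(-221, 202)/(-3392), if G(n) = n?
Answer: -5089175/1908 - sqrt(13)/424 ≈ -2667.3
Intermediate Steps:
E(p, b) = 3/4 + b/8 (E(p, b) = -1/2 + (b + 10)/8 = -1/2 + (10 + b)/8 = -1/2 + (5/4 + b/8) = 3/4 + b/8)
m(x, V) = 16 + 8*sqrt(13) (m(x, V) = 16 + 8*sqrt(8 + (-44 - 1*(-49))) = 16 + 8*sqrt(8 + (-44 + 49)) = 16 + 8*sqrt(8 + 5) = 16 + 8*sqrt(13))
48011/v(E(-14, -12)) + m(-221, 202)/(-3392) = 48011/(-18) + (16 + 8*sqrt(13))/(-3392) = 48011*(-1/18) + (16 + 8*sqrt(13))*(-1/3392) = -48011/18 + (-1/212 - sqrt(13)/424) = -5089175/1908 - sqrt(13)/424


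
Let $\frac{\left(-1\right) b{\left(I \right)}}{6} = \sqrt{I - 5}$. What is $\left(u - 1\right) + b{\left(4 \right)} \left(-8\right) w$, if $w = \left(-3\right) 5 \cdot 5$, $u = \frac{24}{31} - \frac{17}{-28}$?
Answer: $\frac{331}{868} - 3600 i \approx 0.38134 - 3600.0 i$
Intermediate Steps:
$u = \frac{1199}{868}$ ($u = 24 \cdot \frac{1}{31} - - \frac{17}{28} = \frac{24}{31} + \frac{17}{28} = \frac{1199}{868} \approx 1.3813$)
$w = -75$ ($w = \left(-15\right) 5 = -75$)
$b{\left(I \right)} = - 6 \sqrt{-5 + I}$ ($b{\left(I \right)} = - 6 \sqrt{I - 5} = - 6 \sqrt{-5 + I}$)
$\left(u - 1\right) + b{\left(4 \right)} \left(-8\right) w = \left(\frac{1199}{868} - 1\right) + - 6 \sqrt{-5 + 4} \left(-8\right) \left(-75\right) = \frac{331}{868} + - 6 \sqrt{-1} \left(-8\right) \left(-75\right) = \frac{331}{868} + - 6 i \left(-8\right) \left(-75\right) = \frac{331}{868} + 48 i \left(-75\right) = \frac{331}{868} - 3600 i$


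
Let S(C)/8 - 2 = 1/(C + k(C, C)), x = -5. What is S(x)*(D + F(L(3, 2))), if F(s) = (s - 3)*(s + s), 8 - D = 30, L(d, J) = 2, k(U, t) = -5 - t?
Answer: -1872/5 ≈ -374.40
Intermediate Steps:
D = -22 (D = 8 - 1*30 = 8 - 30 = -22)
F(s) = 2*s*(-3 + s) (F(s) = (-3 + s)*(2*s) = 2*s*(-3 + s))
S(C) = 72/5 (S(C) = 16 + 8/(C + (-5 - C)) = 16 + 8/(-5) = 16 + 8*(-⅕) = 16 - 8/5 = 72/5)
S(x)*(D + F(L(3, 2))) = 72*(-22 + 2*2*(-3 + 2))/5 = 72*(-22 + 2*2*(-1))/5 = 72*(-22 - 4)/5 = (72/5)*(-26) = -1872/5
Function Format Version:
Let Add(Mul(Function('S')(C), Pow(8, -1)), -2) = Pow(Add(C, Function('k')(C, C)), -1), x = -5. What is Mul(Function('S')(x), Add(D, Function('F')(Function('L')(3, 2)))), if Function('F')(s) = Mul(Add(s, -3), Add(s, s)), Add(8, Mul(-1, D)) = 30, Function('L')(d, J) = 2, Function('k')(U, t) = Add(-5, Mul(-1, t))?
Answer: Rational(-1872, 5) ≈ -374.40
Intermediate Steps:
D = -22 (D = Add(8, Mul(-1, 30)) = Add(8, -30) = -22)
Function('F')(s) = Mul(2, s, Add(-3, s)) (Function('F')(s) = Mul(Add(-3, s), Mul(2, s)) = Mul(2, s, Add(-3, s)))
Function('S')(C) = Rational(72, 5) (Function('S')(C) = Add(16, Mul(8, Pow(Add(C, Add(-5, Mul(-1, C))), -1))) = Add(16, Mul(8, Pow(-5, -1))) = Add(16, Mul(8, Rational(-1, 5))) = Add(16, Rational(-8, 5)) = Rational(72, 5))
Mul(Function('S')(x), Add(D, Function('F')(Function('L')(3, 2)))) = Mul(Rational(72, 5), Add(-22, Mul(2, 2, Add(-3, 2)))) = Mul(Rational(72, 5), Add(-22, Mul(2, 2, -1))) = Mul(Rational(72, 5), Add(-22, -4)) = Mul(Rational(72, 5), -26) = Rational(-1872, 5)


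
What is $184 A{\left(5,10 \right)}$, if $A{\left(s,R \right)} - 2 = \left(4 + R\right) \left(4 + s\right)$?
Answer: $23552$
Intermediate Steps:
$A{\left(s,R \right)} = 2 + \left(4 + R\right) \left(4 + s\right)$
$184 A{\left(5,10 \right)} = 184 \left(18 + 4 \cdot 10 + 4 \cdot 5 + 10 \cdot 5\right) = 184 \left(18 + 40 + 20 + 50\right) = 184 \cdot 128 = 23552$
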